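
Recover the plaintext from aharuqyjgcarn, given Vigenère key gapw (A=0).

Repeat the key across the ciphertext: gapwgapwgapwg
a(0)−g(6): -6≡20 → u
h(7)−a(0): 7 → h
a(0)−p(15): -15≡11 → l
r(17)−w(22): -5≡21 → v
u(20)−g(6): 14 → o
q(16)−a(0): 16 → q
y(24)−p(15): 9 → j
j(9)−w(22): -13≡13 → n
g(6)−g(6): 0 → a
c(2)−a(0): 2 → c
a(0)−p(15): -15≡11 → l
r(17)−w(22): -5≡21 → v
n(13)−g(6): 7 → h

uhlvoqjnaclvh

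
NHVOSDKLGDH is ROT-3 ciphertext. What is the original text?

KESLPAHIDAE

N(13): 13−3=10 → K
H(7): 7−3=4 → E
V(21): 21−3=18 → S
O(14): 14−3=11 → L
S(18): 18−3=15 → P
D(3): 3−3=0 → A
K(10): 10−3=7 → H
L(11): 11−3=8 → I
G(6): 6−3=3 → D
D(3): 3−3=0 → A
H(7): 7−3=4 → E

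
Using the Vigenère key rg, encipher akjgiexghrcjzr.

rqamzkomyxtpqx

Repeat the key across the message: rgrgrgrgrgrgrg
a(0)+r(17): 17 → r
k(10)+g(6): 16 → q
j(9)+r(17): 26≡0 → a
g(6)+g(6): 12 → m
i(8)+r(17): 25 → z
e(4)+g(6): 10 → k
x(23)+r(17): 40≡14 → o
g(6)+g(6): 12 → m
h(7)+r(17): 24 → y
r(17)+g(6): 23 → x
c(2)+r(17): 19 → t
j(9)+g(6): 15 → p
z(25)+r(17): 42≡16 → q
r(17)+g(6): 23 → x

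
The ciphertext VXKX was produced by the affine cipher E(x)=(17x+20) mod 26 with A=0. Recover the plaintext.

XRER

The inverse of 17 mod 26 is 23, since 17·23=391≡1. Apply D(y)=23·(y−20) mod 26:
V(21): 23·(21−20)=23 → X
X(23): 23·(23−20)=69≡17 → R
K(10): 23·(10−20)=-230≡4 → E
X(23): 23·(23−20)=69≡17 → R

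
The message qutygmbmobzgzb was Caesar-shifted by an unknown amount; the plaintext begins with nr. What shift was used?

3

From the crib: q(16)−n(13)=3, so the shift is 3.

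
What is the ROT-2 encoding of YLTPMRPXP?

ANVROTRZR

Y(24): 24+2=26≡0 → A
L(11): 11+2=13 → N
T(19): 19+2=21 → V
P(15): 15+2=17 → R
M(12): 12+2=14 → O
R(17): 17+2=19 → T
P(15): 15+2=17 → R
X(23): 23+2=25 → Z
P(15): 15+2=17 → R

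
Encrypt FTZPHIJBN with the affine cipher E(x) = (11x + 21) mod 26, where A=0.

YWKEUFQGI

F(5): 11·5+21=76≡24 → Y
T(19): 11·19+21=230≡22 → W
Z(25): 11·25+21=296≡10 → K
P(15): 11·15+21=186≡4 → E
H(7): 11·7+21=98≡20 → U
I(8): 11·8+21=109≡5 → F
J(9): 11·9+21=120≡16 → Q
B(1): 11·1+21=32≡6 → G
N(13): 11·13+21=164≡8 → I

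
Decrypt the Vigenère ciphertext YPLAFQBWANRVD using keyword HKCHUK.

Repeat the key across the ciphertext: HKCHUKHKCHUKH
Y(24)−H(7): 17 → R
P(15)−K(10): 5 → F
L(11)−C(2): 9 → J
A(0)−H(7): -7≡19 → T
F(5)−U(20): -15≡11 → L
Q(16)−K(10): 6 → G
B(1)−H(7): -6≡20 → U
W(22)−K(10): 12 → M
A(0)−C(2): -2≡24 → Y
N(13)−H(7): 6 → G
R(17)−U(20): -3≡23 → X
V(21)−K(10): 11 → L
D(3)−H(7): -4≡22 → W

RFJTLGUMYGXLW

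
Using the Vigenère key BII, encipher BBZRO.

Repeat the key across the message: BIIBI
B(1)+B(1): 2 → C
B(1)+I(8): 9 → J
Z(25)+I(8): 33≡7 → H
R(17)+B(1): 18 → S
O(14)+I(8): 22 → W

CJHSW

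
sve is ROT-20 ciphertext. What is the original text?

ybk

s(18): 18−20=-2≡24 → y
v(21): 21−20=1 → b
e(4): 4−20=-16≡10 → k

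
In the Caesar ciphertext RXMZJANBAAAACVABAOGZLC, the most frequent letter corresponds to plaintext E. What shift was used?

The most frequent ciphertext letter is A (appears 7 times).
A is position 0; E is position 4.
Shift = -4≡22.

22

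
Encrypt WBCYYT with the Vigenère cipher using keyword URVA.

Repeat the key across the message: URVAUR
W(22)+U(20): 42≡16 → Q
B(1)+R(17): 18 → S
C(2)+V(21): 23 → X
Y(24)+A(0): 24 → Y
Y(24)+U(20): 44≡18 → S
T(19)+R(17): 36≡10 → K

QSXYSK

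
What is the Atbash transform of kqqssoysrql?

pjjhhlbhijo

k(10) → p(15)
q(16) → j(9)
q(16) → j(9)
s(18) → h(7)
s(18) → h(7)
o(14) → l(11)
y(24) → b(1)
s(18) → h(7)
r(17) → i(8)
q(16) → j(9)
l(11) → o(14)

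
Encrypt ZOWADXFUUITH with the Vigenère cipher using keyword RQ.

Repeat the key across the message: RQRQRQRQRQRQ
Z(25)+R(17): 42≡16 → Q
O(14)+Q(16): 30≡4 → E
W(22)+R(17): 39≡13 → N
A(0)+Q(16): 16 → Q
D(3)+R(17): 20 → U
X(23)+Q(16): 39≡13 → N
F(5)+R(17): 22 → W
U(20)+Q(16): 36≡10 → K
U(20)+R(17): 37≡11 → L
I(8)+Q(16): 24 → Y
T(19)+R(17): 36≡10 → K
H(7)+Q(16): 23 → X

QENQUNWKLYKX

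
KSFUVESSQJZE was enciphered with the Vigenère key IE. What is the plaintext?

Repeat the key across the ciphertext: IEIEIEIEIEIE
K(10)−I(8): 2 → C
S(18)−E(4): 14 → O
F(5)−I(8): -3≡23 → X
U(20)−E(4): 16 → Q
V(21)−I(8): 13 → N
E(4)−E(4): 0 → A
S(18)−I(8): 10 → K
S(18)−E(4): 14 → O
Q(16)−I(8): 8 → I
J(9)−E(4): 5 → F
Z(25)−I(8): 17 → R
E(4)−E(4): 0 → A

COXQNAKOIFRA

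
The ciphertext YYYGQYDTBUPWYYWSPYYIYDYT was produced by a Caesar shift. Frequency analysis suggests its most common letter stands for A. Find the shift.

The most frequent ciphertext letter is Y (appears 10 times).
Y is position 24; A is position 0.
Shift = 24.

24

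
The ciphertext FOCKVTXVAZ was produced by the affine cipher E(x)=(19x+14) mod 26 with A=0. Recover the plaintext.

The inverse of 19 mod 26 is 11, since 19·11=209≡1. Apply D(y)=11·(y−14) mod 26:
F(5): 11·(5−14)=-99≡5 → F
O(14): 11·(14−14)=0 → A
C(2): 11·(2−14)=-132≡24 → Y
K(10): 11·(10−14)=-44≡8 → I
V(21): 11·(21−14)=77≡25 → Z
T(19): 11·(19−14)=55≡3 → D
X(23): 11·(23−14)=99≡21 → V
V(21): 11·(21−14)=77≡25 → Z
A(0): 11·(0−14)=-154≡2 → C
Z(25): 11·(25−14)=121≡17 → R

FAYIZDVZCR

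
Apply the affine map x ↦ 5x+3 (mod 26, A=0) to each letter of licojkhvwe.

l(11): 5·11+3=58≡6 → g
i(8): 5·8+3=43≡17 → r
c(2): 5·2+3=13 → n
o(14): 5·14+3=73≡21 → v
j(9): 5·9+3=48≡22 → w
k(10): 5·10+3=53≡1 → b
h(7): 5·7+3=38≡12 → m
v(21): 5·21+3=108≡4 → e
w(22): 5·22+3=113≡9 → j
e(4): 5·4+3=23 → x

grnvwbmejx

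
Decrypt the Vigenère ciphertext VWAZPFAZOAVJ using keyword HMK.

OKQSDVTNETJZ

Repeat the key across the ciphertext: HMKHMKHMKHMK
V(21)−H(7): 14 → O
W(22)−M(12): 10 → K
A(0)−K(10): -10≡16 → Q
Z(25)−H(7): 18 → S
P(15)−M(12): 3 → D
F(5)−K(10): -5≡21 → V
A(0)−H(7): -7≡19 → T
Z(25)−M(12): 13 → N
O(14)−K(10): 4 → E
A(0)−H(7): -7≡19 → T
V(21)−M(12): 9 → J
J(9)−K(10): -1≡25 → Z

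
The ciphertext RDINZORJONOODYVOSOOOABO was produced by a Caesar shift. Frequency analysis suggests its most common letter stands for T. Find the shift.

21

The most frequent ciphertext letter is O (appears 9 times).
O is position 14; T is position 19.
Shift = -5≡21.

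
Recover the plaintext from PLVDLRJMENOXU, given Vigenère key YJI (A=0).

RCNFCJLDWPFPW

Repeat the key across the ciphertext: YJIYJIYJIYJIY
P(15)−Y(24): -9≡17 → R
L(11)−J(9): 2 → C
V(21)−I(8): 13 → N
D(3)−Y(24): -21≡5 → F
L(11)−J(9): 2 → C
R(17)−I(8): 9 → J
J(9)−Y(24): -15≡11 → L
M(12)−J(9): 3 → D
E(4)−I(8): -4≡22 → W
N(13)−Y(24): -11≡15 → P
O(14)−J(9): 5 → F
X(23)−I(8): 15 → P
U(20)−Y(24): -4≡22 → W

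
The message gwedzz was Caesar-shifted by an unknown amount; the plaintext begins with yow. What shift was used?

From the crib: g(6)−y(24)=-18≡8, so the shift is 8.

8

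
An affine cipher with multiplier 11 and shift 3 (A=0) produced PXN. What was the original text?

UQI

The inverse of 11 mod 26 is 19, since 11·19=209≡1. Apply D(y)=19·(y−3) mod 26:
P(15): 19·(15−3)=228≡20 → U
X(23): 19·(23−3)=380≡16 → Q
N(13): 19·(13−3)=190≡8 → I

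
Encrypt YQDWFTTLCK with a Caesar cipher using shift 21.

Y(24): 24+21=45≡19 → T
Q(16): 16+21=37≡11 → L
D(3): 3+21=24 → Y
W(22): 22+21=43≡17 → R
F(5): 5+21=26≡0 → A
T(19): 19+21=40≡14 → O
T(19): 19+21=40≡14 → O
L(11): 11+21=32≡6 → G
C(2): 2+21=23 → X
K(10): 10+21=31≡5 → F

TLYRAOOGXF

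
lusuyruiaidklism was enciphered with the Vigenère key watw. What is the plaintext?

puzycrbmeikopizq

Repeat the key across the ciphertext: watwwatwwatwwatw
l(11)−w(22): -11≡15 → p
u(20)−a(0): 20 → u
s(18)−t(19): -1≡25 → z
u(20)−w(22): -2≡24 → y
y(24)−w(22): 2 → c
r(17)−a(0): 17 → r
u(20)−t(19): 1 → b
i(8)−w(22): -14≡12 → m
a(0)−w(22): -22≡4 → e
i(8)−a(0): 8 → i
d(3)−t(19): -16≡10 → k
k(10)−w(22): -12≡14 → o
l(11)−w(22): -11≡15 → p
i(8)−a(0): 8 → i
s(18)−t(19): -1≡25 → z
m(12)−w(22): -10≡16 → q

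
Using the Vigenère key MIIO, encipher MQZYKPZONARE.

YYHMWXHCZIZS

Repeat the key across the message: MIIOMIIOMIIO
M(12)+M(12): 24 → Y
Q(16)+I(8): 24 → Y
Z(25)+I(8): 33≡7 → H
Y(24)+O(14): 38≡12 → M
K(10)+M(12): 22 → W
P(15)+I(8): 23 → X
Z(25)+I(8): 33≡7 → H
O(14)+O(14): 28≡2 → C
N(13)+M(12): 25 → Z
A(0)+I(8): 8 → I
R(17)+I(8): 25 → Z
E(4)+O(14): 18 → S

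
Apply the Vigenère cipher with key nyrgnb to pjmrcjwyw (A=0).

Repeat the key across the message: nyrgnbnyr
p(15)+n(13): 28≡2 → c
j(9)+y(24): 33≡7 → h
m(12)+r(17): 29≡3 → d
r(17)+g(6): 23 → x
c(2)+n(13): 15 → p
j(9)+b(1): 10 → k
w(22)+n(13): 35≡9 → j
y(24)+y(24): 48≡22 → w
w(22)+r(17): 39≡13 → n

chdxpkjwn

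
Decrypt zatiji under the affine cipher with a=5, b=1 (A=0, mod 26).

kformr

The inverse of 5 mod 26 is 21, since 5·21=105≡1. Apply D(y)=21·(y−1) mod 26:
z(25): 21·(25−1)=504≡10 → k
a(0): 21·(0−1)=-21≡5 → f
t(19): 21·(19−1)=378≡14 → o
i(8): 21·(8−1)=147≡17 → r
j(9): 21·(9−1)=168≡12 → m
i(8): 21·(8−1)=147≡17 → r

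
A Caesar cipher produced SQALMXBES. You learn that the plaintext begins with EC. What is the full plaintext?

From the crib: S(18)−E(4)=14, so the shift is 14.
Subtract 14 from each ciphertext letter:
S(18): 18−14=4 → E
Q(16): 16−14=2 → C
A(0): 0−14=-14≡12 → M
L(11): 11−14=-3≡23 → X
M(12): 12−14=-2≡24 → Y
X(23): 23−14=9 → J
B(1): 1−14=-13≡13 → N
E(4): 4−14=-10≡16 → Q
S(18): 18−14=4 → E

ECMXYJNQE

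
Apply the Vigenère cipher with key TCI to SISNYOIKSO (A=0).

LKAGAWBMAH

Repeat the key across the message: TCITCITCIT
S(18)+T(19): 37≡11 → L
I(8)+C(2): 10 → K
S(18)+I(8): 26≡0 → A
N(13)+T(19): 32≡6 → G
Y(24)+C(2): 26≡0 → A
O(14)+I(8): 22 → W
I(8)+T(19): 27≡1 → B
K(10)+C(2): 12 → M
S(18)+I(8): 26≡0 → A
O(14)+T(19): 33≡7 → H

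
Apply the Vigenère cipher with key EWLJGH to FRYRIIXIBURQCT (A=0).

Repeat the key across the message: EWLJGHEWLJGHEW
F(5)+E(4): 9 → J
R(17)+W(22): 39≡13 → N
Y(24)+L(11): 35≡9 → J
R(17)+J(9): 26≡0 → A
I(8)+G(6): 14 → O
I(8)+H(7): 15 → P
X(23)+E(4): 27≡1 → B
I(8)+W(22): 30≡4 → E
B(1)+L(11): 12 → M
U(20)+J(9): 29≡3 → D
R(17)+G(6): 23 → X
Q(16)+H(7): 23 → X
C(2)+E(4): 6 → G
T(19)+W(22): 41≡15 → P

JNJAOPBEMDXXGP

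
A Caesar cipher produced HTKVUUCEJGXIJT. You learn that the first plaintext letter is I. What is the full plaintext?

From the crib: H(7)−I(8)=-1≡25, so the shift is 25.
Subtract 25 from each ciphertext letter:
H(7): 7−25=-18≡8 → I
T(19): 19−25=-6≡20 → U
K(10): 10−25=-15≡11 → L
V(21): 21−25=-4≡22 → W
U(20): 20−25=-5≡21 → V
U(20): 20−25=-5≡21 → V
C(2): 2−25=-23≡3 → D
E(4): 4−25=-21≡5 → F
J(9): 9−25=-16≡10 → K
G(6): 6−25=-19≡7 → H
X(23): 23−25=-2≡24 → Y
I(8): 8−25=-17≡9 → J
J(9): 9−25=-16≡10 → K
T(19): 19−25=-6≡20 → U

IULWVVDFKHYJKU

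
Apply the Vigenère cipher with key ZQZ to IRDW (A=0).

HHCV

Repeat the key across the message: ZQZZ
I(8)+Z(25): 33≡7 → H
R(17)+Q(16): 33≡7 → H
D(3)+Z(25): 28≡2 → C
W(22)+Z(25): 47≡21 → V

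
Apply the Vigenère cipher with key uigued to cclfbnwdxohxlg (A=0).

Repeat the key across the message: uigueduiguedui
c(2)+u(20): 22 → w
c(2)+i(8): 10 → k
l(11)+g(6): 17 → r
f(5)+u(20): 25 → z
b(1)+e(4): 5 → f
n(13)+d(3): 16 → q
w(22)+u(20): 42≡16 → q
d(3)+i(8): 11 → l
x(23)+g(6): 29≡3 → d
o(14)+u(20): 34≡8 → i
h(7)+e(4): 11 → l
x(23)+d(3): 26≡0 → a
l(11)+u(20): 31≡5 → f
g(6)+i(8): 14 → o

wkrzfqqldilafo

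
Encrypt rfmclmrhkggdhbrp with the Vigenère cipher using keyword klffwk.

bqrhhwbsplcnrmwu

Repeat the key across the message: klffwkklffwkklff
r(17)+k(10): 27≡1 → b
f(5)+l(11): 16 → q
m(12)+f(5): 17 → r
c(2)+f(5): 7 → h
l(11)+w(22): 33≡7 → h
m(12)+k(10): 22 → w
r(17)+k(10): 27≡1 → b
h(7)+l(11): 18 → s
k(10)+f(5): 15 → p
g(6)+f(5): 11 → l
g(6)+w(22): 28≡2 → c
d(3)+k(10): 13 → n
h(7)+k(10): 17 → r
b(1)+l(11): 12 → m
r(17)+f(5): 22 → w
p(15)+f(5): 20 → u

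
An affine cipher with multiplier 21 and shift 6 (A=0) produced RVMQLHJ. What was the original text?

The inverse of 21 mod 26 is 5, since 21·5=105≡1. Apply D(y)=5·(y−6) mod 26:
R(17): 5·(17−6)=55≡3 → D
V(21): 5·(21−6)=75≡23 → X
M(12): 5·(12−6)=30≡4 → E
Q(16): 5·(16−6)=50≡24 → Y
L(11): 5·(11−6)=25 → Z
H(7): 5·(7−6)=5 → F
J(9): 5·(9−6)=15 → P

DXEYZFP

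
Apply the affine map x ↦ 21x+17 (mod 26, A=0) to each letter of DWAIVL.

D(3): 21·3+17=80≡2 → C
W(22): 21·22+17=479≡11 → L
A(0): 21·0+17=17 → R
I(8): 21·8+17=185≡3 → D
V(21): 21·21+17=458≡16 → Q
L(11): 21·11+17=248≡14 → O

CLRDQO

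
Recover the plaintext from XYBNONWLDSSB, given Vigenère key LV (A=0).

MDQSDSLQSXHG

Repeat the key across the ciphertext: LVLVLVLVLVLV
X(23)−L(11): 12 → M
Y(24)−V(21): 3 → D
B(1)−L(11): -10≡16 → Q
N(13)−V(21): -8≡18 → S
O(14)−L(11): 3 → D
N(13)−V(21): -8≡18 → S
W(22)−L(11): 11 → L
L(11)−V(21): -10≡16 → Q
D(3)−L(11): -8≡18 → S
S(18)−V(21): -3≡23 → X
S(18)−L(11): 7 → H
B(1)−V(21): -20≡6 → G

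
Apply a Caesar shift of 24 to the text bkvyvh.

zitwtf

b(1): 1+24=25 → z
k(10): 10+24=34≡8 → i
v(21): 21+24=45≡19 → t
y(24): 24+24=48≡22 → w
v(21): 21+24=45≡19 → t
h(7): 7+24=31≡5 → f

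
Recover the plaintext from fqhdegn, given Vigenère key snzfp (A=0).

Repeat the key across the ciphertext: snzfpsn
f(5)−s(18): -13≡13 → n
q(16)−n(13): 3 → d
h(7)−z(25): -18≡8 → i
d(3)−f(5): -2≡24 → y
e(4)−p(15): -11≡15 → p
g(6)−s(18): -12≡14 → o
n(13)−n(13): 0 → a

ndiypoa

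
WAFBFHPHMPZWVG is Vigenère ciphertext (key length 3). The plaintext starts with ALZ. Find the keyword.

WPG

Subtract each crib letter from the matching ciphertext letter (mod 26):
W(22)−A(0)=22 → W
A(0)−L(11)=-11≡15 → P
F(5)−Z(25)=-20≡6 → G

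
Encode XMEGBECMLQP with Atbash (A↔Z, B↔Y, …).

X(23) → C(2)
M(12) → N(13)
E(4) → V(21)
G(6) → T(19)
B(1) → Y(24)
E(4) → V(21)
C(2) → X(23)
M(12) → N(13)
L(11) → O(14)
Q(16) → J(9)
P(15) → K(10)

CNVTYVXNOJK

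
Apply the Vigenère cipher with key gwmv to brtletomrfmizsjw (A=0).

hnfgkpahxbydfovr

Repeat the key across the message: gwmvgwmvgwmvgwmv
b(1)+g(6): 7 → h
r(17)+w(22): 39≡13 → n
t(19)+m(12): 31≡5 → f
l(11)+v(21): 32≡6 → g
e(4)+g(6): 10 → k
t(19)+w(22): 41≡15 → p
o(14)+m(12): 26≡0 → a
m(12)+v(21): 33≡7 → h
r(17)+g(6): 23 → x
f(5)+w(22): 27≡1 → b
m(12)+m(12): 24 → y
i(8)+v(21): 29≡3 → d
z(25)+g(6): 31≡5 → f
s(18)+w(22): 40≡14 → o
j(9)+m(12): 21 → v
w(22)+v(21): 43≡17 → r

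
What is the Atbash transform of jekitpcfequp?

qvprgkxuvjfk

j(9) → q(16)
e(4) → v(21)
k(10) → p(15)
i(8) → r(17)
t(19) → g(6)
p(15) → k(10)
c(2) → x(23)
f(5) → u(20)
e(4) → v(21)
q(16) → j(9)
u(20) → f(5)
p(15) → k(10)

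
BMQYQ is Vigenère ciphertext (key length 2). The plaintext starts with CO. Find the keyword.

ZY

Subtract each crib letter from the matching ciphertext letter (mod 26):
B(1)−C(2)=-1≡25 → Z
M(12)−O(14)=-2≡24 → Y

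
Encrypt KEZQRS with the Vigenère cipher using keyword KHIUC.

ULHKTC

Repeat the key across the message: KHIUCK
K(10)+K(10): 20 → U
E(4)+H(7): 11 → L
Z(25)+I(8): 33≡7 → H
Q(16)+U(20): 36≡10 → K
R(17)+C(2): 19 → T
S(18)+K(10): 28≡2 → C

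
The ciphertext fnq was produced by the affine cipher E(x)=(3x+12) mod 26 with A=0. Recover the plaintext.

The inverse of 3 mod 26 is 9, since 3·9=27≡1. Apply D(y)=9·(y−12) mod 26:
f(5): 9·(5−12)=-63≡15 → p
n(13): 9·(13−12)=9 → j
q(16): 9·(16−12)=36≡10 → k

pjk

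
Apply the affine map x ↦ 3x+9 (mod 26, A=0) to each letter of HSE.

H(7): 3·7+9=30≡4 → E
S(18): 3·18+9=63≡11 → L
E(4): 3·4+9=21 → V

ELV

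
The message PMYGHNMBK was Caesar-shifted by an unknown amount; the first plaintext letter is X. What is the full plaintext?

From the crib: P(15)−X(23)=-8≡18, so the shift is 18.
Subtract 18 from each ciphertext letter:
P(15): 15−18=-3≡23 → X
M(12): 12−18=-6≡20 → U
Y(24): 24−18=6 → G
G(6): 6−18=-12≡14 → O
H(7): 7−18=-11≡15 → P
N(13): 13−18=-5≡21 → V
M(12): 12−18=-6≡20 → U
B(1): 1−18=-17≡9 → J
K(10): 10−18=-8≡18 → S

XUGOPVUJS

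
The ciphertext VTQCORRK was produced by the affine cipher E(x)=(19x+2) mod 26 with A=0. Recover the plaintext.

The inverse of 19 mod 26 is 11, since 19·11=209≡1. Apply D(y)=11·(y−2) mod 26:
V(21): 11·(21−2)=209≡1 → B
T(19): 11·(19−2)=187≡5 → F
Q(16): 11·(16−2)=154≡24 → Y
C(2): 11·(2−2)=0 → A
O(14): 11·(14−2)=132≡2 → C
R(17): 11·(17−2)=165≡9 → J
R(17): 11·(17−2)=165≡9 → J
K(10): 11·(10−2)=88≡10 → K

BFYACJJK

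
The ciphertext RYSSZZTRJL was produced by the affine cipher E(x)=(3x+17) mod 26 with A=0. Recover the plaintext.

ALJJUUSAGY

The inverse of 3 mod 26 is 9, since 3·9=27≡1. Apply D(y)=9·(y−17) mod 26:
R(17): 9·(17−17)=0 → A
Y(24): 9·(24−17)=63≡11 → L
S(18): 9·(18−17)=9 → J
S(18): 9·(18−17)=9 → J
Z(25): 9·(25−17)=72≡20 → U
Z(25): 9·(25−17)=72≡20 → U
T(19): 9·(19−17)=18 → S
R(17): 9·(17−17)=0 → A
J(9): 9·(9−17)=-72≡6 → G
L(11): 9·(11−17)=-54≡24 → Y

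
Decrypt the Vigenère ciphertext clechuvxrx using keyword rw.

Repeat the key across the ciphertext: rwrwrwrwrw
c(2)−r(17): -15≡11 → l
l(11)−w(22): -11≡15 → p
e(4)−r(17): -13≡13 → n
c(2)−w(22): -20≡6 → g
h(7)−r(17): -10≡16 → q
u(20)−w(22): -2≡24 → y
v(21)−r(17): 4 → e
x(23)−w(22): 1 → b
r(17)−r(17): 0 → a
x(23)−w(22): 1 → b

lpngqyebab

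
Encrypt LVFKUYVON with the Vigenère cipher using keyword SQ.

DLXAMONEF

Repeat the key across the message: SQSQSQSQS
L(11)+S(18): 29≡3 → D
V(21)+Q(16): 37≡11 → L
F(5)+S(18): 23 → X
K(10)+Q(16): 26≡0 → A
U(20)+S(18): 38≡12 → M
Y(24)+Q(16): 40≡14 → O
V(21)+S(18): 39≡13 → N
O(14)+Q(16): 30≡4 → E
N(13)+S(18): 31≡5 → F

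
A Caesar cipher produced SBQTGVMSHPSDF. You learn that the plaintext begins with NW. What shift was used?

From the crib: S(18)−N(13)=5, so the shift is 5.

5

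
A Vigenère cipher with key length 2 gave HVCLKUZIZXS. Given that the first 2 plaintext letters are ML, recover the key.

Subtract each crib letter from the matching ciphertext letter (mod 26):
H(7)−M(12)=-5≡21 → V
V(21)−L(11)=10 → K

VK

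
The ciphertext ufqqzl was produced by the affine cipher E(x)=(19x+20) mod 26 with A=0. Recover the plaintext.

The inverse of 19 mod 26 is 11, since 19·11=209≡1. Apply D(y)=11·(y−20) mod 26:
u(20): 11·(20−20)=0 → a
f(5): 11·(5−20)=-165≡17 → r
q(16): 11·(16−20)=-44≡8 → i
q(16): 11·(16−20)=-44≡8 → i
z(25): 11·(25−20)=55≡3 → d
l(11): 11·(11−20)=-99≡5 → f

ariidf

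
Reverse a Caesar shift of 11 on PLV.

EAK

P(15): 15−11=4 → E
L(11): 11−11=0 → A
V(21): 21−11=10 → K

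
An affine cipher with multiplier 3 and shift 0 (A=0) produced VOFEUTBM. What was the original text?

The inverse of 3 mod 26 is 9, since 3·9=27≡1. Apply D(y)=9·(y−0) mod 26:
V(21): 9·(21−0)=189≡7 → H
O(14): 9·(14−0)=126≡22 → W
F(5): 9·(5−0)=45≡19 → T
E(4): 9·(4−0)=36≡10 → K
U(20): 9·(20−0)=180≡24 → Y
T(19): 9·(19−0)=171≡15 → P
B(1): 9·(1−0)=9 → J
M(12): 9·(12−0)=108≡4 → E

HWTKYPJE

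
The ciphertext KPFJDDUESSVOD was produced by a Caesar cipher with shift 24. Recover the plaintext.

K(10): 10−24=-14≡12 → M
P(15): 15−24=-9≡17 → R
F(5): 5−24=-19≡7 → H
J(9): 9−24=-15≡11 → L
D(3): 3−24=-21≡5 → F
D(3): 3−24=-21≡5 → F
U(20): 20−24=-4≡22 → W
E(4): 4−24=-20≡6 → G
S(18): 18−24=-6≡20 → U
S(18): 18−24=-6≡20 → U
V(21): 21−24=-3≡23 → X
O(14): 14−24=-10≡16 → Q
D(3): 3−24=-21≡5 → F

MRHLFFWGUUXQF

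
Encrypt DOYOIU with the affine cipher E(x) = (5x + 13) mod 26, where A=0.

D(3): 5·3+13=28≡2 → C
O(14): 5·14+13=83≡5 → F
Y(24): 5·24+13=133≡3 → D
O(14): 5·14+13=83≡5 → F
I(8): 5·8+13=53≡1 → B
U(20): 5·20+13=113≡9 → J

CFDFBJ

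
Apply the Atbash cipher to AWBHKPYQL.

ZDYSPKBJO

A(0) → Z(25)
W(22) → D(3)
B(1) → Y(24)
H(7) → S(18)
K(10) → P(15)
P(15) → K(10)
Y(24) → B(1)
Q(16) → J(9)
L(11) → O(14)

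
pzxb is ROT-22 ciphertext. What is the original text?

tdbf

p(15): 15−22=-7≡19 → t
z(25): 25−22=3 → d
x(23): 23−22=1 → b
b(1): 1−22=-21≡5 → f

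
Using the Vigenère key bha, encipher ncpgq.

Repeat the key across the message: bhabh
n(13)+b(1): 14 → o
c(2)+h(7): 9 → j
p(15)+a(0): 15 → p
g(6)+b(1): 7 → h
q(16)+h(7): 23 → x

ojphx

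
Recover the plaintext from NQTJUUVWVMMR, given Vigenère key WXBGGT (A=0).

Repeat the key across the ciphertext: WXBGGTWXBGGT
N(13)−W(22): -9≡17 → R
Q(16)−X(23): -7≡19 → T
T(19)−B(1): 18 → S
J(9)−G(6): 3 → D
U(20)−G(6): 14 → O
U(20)−T(19): 1 → B
V(21)−W(22): -1≡25 → Z
W(22)−X(23): -1≡25 → Z
V(21)−B(1): 20 → U
M(12)−G(6): 6 → G
M(12)−G(6): 6 → G
R(17)−T(19): -2≡24 → Y

RTSDOBZZUGGY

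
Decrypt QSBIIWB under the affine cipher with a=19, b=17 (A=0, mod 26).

PLGFFDG

The inverse of 19 mod 26 is 11, since 19·11=209≡1. Apply D(y)=11·(y−17) mod 26:
Q(16): 11·(16−17)=-11≡15 → P
S(18): 11·(18−17)=11 → L
B(1): 11·(1−17)=-176≡6 → G
I(8): 11·(8−17)=-99≡5 → F
I(8): 11·(8−17)=-99≡5 → F
W(22): 11·(22−17)=55≡3 → D
B(1): 11·(1−17)=-176≡6 → G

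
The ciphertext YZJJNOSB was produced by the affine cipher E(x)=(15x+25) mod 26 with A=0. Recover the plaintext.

TASSUBDO

The inverse of 15 mod 26 is 7, since 15·7=105≡1. Apply D(y)=7·(y−25) mod 26:
Y(24): 7·(24−25)=-7≡19 → T
Z(25): 7·(25−25)=0 → A
J(9): 7·(9−25)=-112≡18 → S
J(9): 7·(9−25)=-112≡18 → S
N(13): 7·(13−25)=-84≡20 → U
O(14): 7·(14−25)=-77≡1 → B
S(18): 7·(18−25)=-49≡3 → D
B(1): 7·(1−25)=-168≡14 → O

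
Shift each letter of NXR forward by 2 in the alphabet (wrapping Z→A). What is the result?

N(13): 13+2=15 → P
X(23): 23+2=25 → Z
R(17): 17+2=19 → T

PZT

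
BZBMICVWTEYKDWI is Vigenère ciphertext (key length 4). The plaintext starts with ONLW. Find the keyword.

NMQQ

Subtract each crib letter from the matching ciphertext letter (mod 26):
B(1)−O(14)=-13≡13 → N
Z(25)−N(13)=12 → M
B(1)−L(11)=-10≡16 → Q
M(12)−W(22)=-10≡16 → Q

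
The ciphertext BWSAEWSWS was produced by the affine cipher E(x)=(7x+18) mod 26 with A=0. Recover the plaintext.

FIAQYIAIA

The inverse of 7 mod 26 is 15, since 7·15=105≡1. Apply D(y)=15·(y−18) mod 26:
B(1): 15·(1−18)=-255≡5 → F
W(22): 15·(22−18)=60≡8 → I
S(18): 15·(18−18)=0 → A
A(0): 15·(0−18)=-270≡16 → Q
E(4): 15·(4−18)=-210≡24 → Y
W(22): 15·(22−18)=60≡8 → I
S(18): 15·(18−18)=0 → A
W(22): 15·(22−18)=60≡8 → I
S(18): 15·(18−18)=0 → A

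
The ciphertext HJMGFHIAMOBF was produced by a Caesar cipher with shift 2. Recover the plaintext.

FHKEDFGYKMZD

H(7): 7−2=5 → F
J(9): 9−2=7 → H
M(12): 12−2=10 → K
G(6): 6−2=4 → E
F(5): 5−2=3 → D
H(7): 7−2=5 → F
I(8): 8−2=6 → G
A(0): 0−2=-2≡24 → Y
M(12): 12−2=10 → K
O(14): 14−2=12 → M
B(1): 1−2=-1≡25 → Z
F(5): 5−2=3 → D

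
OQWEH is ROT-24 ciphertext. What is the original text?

QSYGJ

O(14): 14−24=-10≡16 → Q
Q(16): 16−24=-8≡18 → S
W(22): 22−24=-2≡24 → Y
E(4): 4−24=-20≡6 → G
H(7): 7−24=-17≡9 → J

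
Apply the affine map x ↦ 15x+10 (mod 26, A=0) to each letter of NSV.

XUN

N(13): 15·13+10=205≡23 → X
S(18): 15·18+10=280≡20 → U
V(21): 15·21+10=325≡13 → N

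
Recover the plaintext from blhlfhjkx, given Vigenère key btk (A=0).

asxkmxirn

Repeat the key across the ciphertext: btkbtkbtk
b(1)−b(1): 0 → a
l(11)−t(19): -8≡18 → s
h(7)−k(10): -3≡23 → x
l(11)−b(1): 10 → k
f(5)−t(19): -14≡12 → m
h(7)−k(10): -3≡23 → x
j(9)−b(1): 8 → i
k(10)−t(19): -9≡17 → r
x(23)−k(10): 13 → n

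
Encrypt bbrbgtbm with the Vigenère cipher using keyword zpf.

Repeat the key across the message: zpfzpfzp
b(1)+z(25): 26≡0 → a
b(1)+p(15): 16 → q
r(17)+f(5): 22 → w
b(1)+z(25): 26≡0 → a
g(6)+p(15): 21 → v
t(19)+f(5): 24 → y
b(1)+z(25): 26≡0 → a
m(12)+p(15): 27≡1 → b

aqwavyab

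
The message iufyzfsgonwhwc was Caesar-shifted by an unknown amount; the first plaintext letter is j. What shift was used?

From the crib: i(8)−j(9)=-1≡25, so the shift is 25.

25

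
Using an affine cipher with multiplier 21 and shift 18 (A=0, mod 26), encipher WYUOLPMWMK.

W(22): 21·22+18=480≡12 → M
Y(24): 21·24+18=522≡2 → C
U(20): 21·20+18=438≡22 → W
O(14): 21·14+18=312≡0 → A
L(11): 21·11+18=249≡15 → P
P(15): 21·15+18=333≡21 → V
M(12): 21·12+18=270≡10 → K
W(22): 21·22+18=480≡12 → M
M(12): 21·12+18=270≡10 → K
K(10): 21·10+18=228≡20 → U

MCWAPVKMKU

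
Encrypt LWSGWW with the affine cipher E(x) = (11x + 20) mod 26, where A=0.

L(11): 11·11+20=141≡11 → L
W(22): 11·22+20=262≡2 → C
S(18): 11·18+20=218≡10 → K
G(6): 11·6+20=86≡8 → I
W(22): 11·22+20=262≡2 → C
W(22): 11·22+20=262≡2 → C

LCKICC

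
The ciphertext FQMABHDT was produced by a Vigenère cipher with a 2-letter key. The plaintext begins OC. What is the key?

Subtract each crib letter from the matching ciphertext letter (mod 26):
F(5)−O(14)=-9≡17 → R
Q(16)−C(2)=14 → O

RO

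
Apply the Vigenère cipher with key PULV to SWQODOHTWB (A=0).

Repeat the key across the message: PULVPULVPU
S(18)+P(15): 33≡7 → H
W(22)+U(20): 42≡16 → Q
Q(16)+L(11): 27≡1 → B
O(14)+V(21): 35≡9 → J
D(3)+P(15): 18 → S
O(14)+U(20): 34≡8 → I
H(7)+L(11): 18 → S
T(19)+V(21): 40≡14 → O
W(22)+P(15): 37≡11 → L
B(1)+U(20): 21 → V

HQBJSISOLV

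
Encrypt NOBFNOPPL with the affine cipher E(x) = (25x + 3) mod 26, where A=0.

N(13): 25·13+3=328≡16 → Q
O(14): 25·14+3=353≡15 → P
B(1): 25·1+3=28≡2 → C
F(5): 25·5+3=128≡24 → Y
N(13): 25·13+3=328≡16 → Q
O(14): 25·14+3=353≡15 → P
P(15): 25·15+3=378≡14 → O
P(15): 25·15+3=378≡14 → O
L(11): 25·11+3=278≡18 → S

QPCYQPOOS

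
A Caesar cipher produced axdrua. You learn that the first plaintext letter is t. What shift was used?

7

From the crib: a(0)−t(19)=-19≡7, so the shift is 7.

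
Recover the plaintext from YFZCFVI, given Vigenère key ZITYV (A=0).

ZXGEKWA

Repeat the key across the ciphertext: ZITYVZI
Y(24)−Z(25): -1≡25 → Z
F(5)−I(8): -3≡23 → X
Z(25)−T(19): 6 → G
C(2)−Y(24): -22≡4 → E
F(5)−V(21): -16≡10 → K
V(21)−Z(25): -4≡22 → W
I(8)−I(8): 0 → A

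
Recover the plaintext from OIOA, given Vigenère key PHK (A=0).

Repeat the key across the ciphertext: PHKP
O(14)−P(15): -1≡25 → Z
I(8)−H(7): 1 → B
O(14)−K(10): 4 → E
A(0)−P(15): -15≡11 → L

ZBEL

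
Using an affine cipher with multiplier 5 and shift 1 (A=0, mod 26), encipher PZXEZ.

P(15): 5·15+1=76≡24 → Y
Z(25): 5·25+1=126≡22 → W
X(23): 5·23+1=116≡12 → M
E(4): 5·4+1=21 → V
Z(25): 5·25+1=126≡22 → W

YWMVW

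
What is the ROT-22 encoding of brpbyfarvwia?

b(1): 1+22=23 → x
r(17): 17+22=39≡13 → n
p(15): 15+22=37≡11 → l
b(1): 1+22=23 → x
y(24): 24+22=46≡20 → u
f(5): 5+22=27≡1 → b
a(0): 0+22=22 → w
r(17): 17+22=39≡13 → n
v(21): 21+22=43≡17 → r
w(22): 22+22=44≡18 → s
i(8): 8+22=30≡4 → e
a(0): 0+22=22 → w

xnlxubwnrsew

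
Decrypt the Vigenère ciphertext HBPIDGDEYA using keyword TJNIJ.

OSCAUNURQR

Repeat the key across the ciphertext: TJNIJTJNIJ
H(7)−T(19): -12≡14 → O
B(1)−J(9): -8≡18 → S
P(15)−N(13): 2 → C
I(8)−I(8): 0 → A
D(3)−J(9): -6≡20 → U
G(6)−T(19): -13≡13 → N
D(3)−J(9): -6≡20 → U
E(4)−N(13): -9≡17 → R
Y(24)−I(8): 16 → Q
A(0)−J(9): -9≡17 → R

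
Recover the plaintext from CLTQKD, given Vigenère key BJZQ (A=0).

Repeat the key across the ciphertext: BJZQBJ
C(2)−B(1): 1 → B
L(11)−J(9): 2 → C
T(19)−Z(25): -6≡20 → U
Q(16)−Q(16): 0 → A
K(10)−B(1): 9 → J
D(3)−J(9): -6≡20 → U

BCUAJU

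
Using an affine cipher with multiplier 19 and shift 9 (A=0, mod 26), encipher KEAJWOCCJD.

K(10): 19·10+9=199≡17 → R
E(4): 19·4+9=85≡7 → H
A(0): 19·0+9=9 → J
J(9): 19·9+9=180≡24 → Y
W(22): 19·22+9=427≡11 → L
O(14): 19·14+9=275≡15 → P
C(2): 19·2+9=47≡21 → V
C(2): 19·2+9=47≡21 → V
J(9): 19·9+9=180≡24 → Y
D(3): 19·3+9=66≡14 → O

RHJYLPVVYO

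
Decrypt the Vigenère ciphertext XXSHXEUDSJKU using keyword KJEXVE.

NOOKCAKUOMPQ

Repeat the key across the ciphertext: KJEXVEKJEXVE
X(23)−K(10): 13 → N
X(23)−J(9): 14 → O
S(18)−E(4): 14 → O
H(7)−X(23): -16≡10 → K
X(23)−V(21): 2 → C
E(4)−E(4): 0 → A
U(20)−K(10): 10 → K
D(3)−J(9): -6≡20 → U
S(18)−E(4): 14 → O
J(9)−X(23): -14≡12 → M
K(10)−V(21): -11≡15 → P
U(20)−E(4): 16 → Q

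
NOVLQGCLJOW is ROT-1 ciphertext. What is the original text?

N(13): 13−1=12 → M
O(14): 14−1=13 → N
V(21): 21−1=20 → U
L(11): 11−1=10 → K
Q(16): 16−1=15 → P
G(6): 6−1=5 → F
C(2): 2−1=1 → B
L(11): 11−1=10 → K
J(9): 9−1=8 → I
O(14): 14−1=13 → N
W(22): 22−1=21 → V

MNUKPFBKINV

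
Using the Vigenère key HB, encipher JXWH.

QYDI

Repeat the key across the message: HBHB
J(9)+H(7): 16 → Q
X(23)+B(1): 24 → Y
W(22)+H(7): 29≡3 → D
H(7)+B(1): 8 → I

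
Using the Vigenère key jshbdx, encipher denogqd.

Repeat the key across the message: jshbdxj
d(3)+j(9): 12 → m
e(4)+s(18): 22 → w
n(13)+h(7): 20 → u
o(14)+b(1): 15 → p
g(6)+d(3): 9 → j
q(16)+x(23): 39≡13 → n
d(3)+j(9): 12 → m

mwupjnm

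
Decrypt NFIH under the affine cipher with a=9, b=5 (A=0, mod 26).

YAJG

The inverse of 9 mod 26 is 3, since 9·3=27≡1. Apply D(y)=3·(y−5) mod 26:
N(13): 3·(13−5)=24 → Y
F(5): 3·(5−5)=0 → A
I(8): 3·(8−5)=9 → J
H(7): 3·(7−5)=6 → G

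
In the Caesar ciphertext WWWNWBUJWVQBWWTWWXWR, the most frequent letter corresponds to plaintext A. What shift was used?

22

The most frequent ciphertext letter is W (appears 10 times).
W is position 22; A is position 0.
Shift = 22.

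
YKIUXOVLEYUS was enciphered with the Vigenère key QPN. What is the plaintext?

Repeat the key across the ciphertext: QPNQPNQPNQPN
Y(24)−Q(16): 8 → I
K(10)−P(15): -5≡21 → V
I(8)−N(13): -5≡21 → V
U(20)−Q(16): 4 → E
X(23)−P(15): 8 → I
O(14)−N(13): 1 → B
V(21)−Q(16): 5 → F
L(11)−P(15): -4≡22 → W
E(4)−N(13): -9≡17 → R
Y(24)−Q(16): 8 → I
U(20)−P(15): 5 → F
S(18)−N(13): 5 → F

IVVEIBFWRIFF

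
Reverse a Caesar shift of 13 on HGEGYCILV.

H(7): 7−13=-6≡20 → U
G(6): 6−13=-7≡19 → T
E(4): 4−13=-9≡17 → R
G(6): 6−13=-7≡19 → T
Y(24): 24−13=11 → L
C(2): 2−13=-11≡15 → P
I(8): 8−13=-5≡21 → V
L(11): 11−13=-2≡24 → Y
V(21): 21−13=8 → I

UTRTLPVYI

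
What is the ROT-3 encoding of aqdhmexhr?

dtgkphaku

a(0): 0+3=3 → d
q(16): 16+3=19 → t
d(3): 3+3=6 → g
h(7): 7+3=10 → k
m(12): 12+3=15 → p
e(4): 4+3=7 → h
x(23): 23+3=26≡0 → a
h(7): 7+3=10 → k
r(17): 17+3=20 → u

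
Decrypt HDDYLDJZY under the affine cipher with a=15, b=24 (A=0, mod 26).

The inverse of 15 mod 26 is 7, since 15·7=105≡1. Apply D(y)=7·(y−24) mod 26:
H(7): 7·(7−24)=-119≡11 → L
D(3): 7·(3−24)=-147≡9 → J
D(3): 7·(3−24)=-147≡9 → J
Y(24): 7·(24−24)=0 → A
L(11): 7·(11−24)=-91≡13 → N
D(3): 7·(3−24)=-147≡9 → J
J(9): 7·(9−24)=-105≡25 → Z
Z(25): 7·(25−24)=7 → H
Y(24): 7·(24−24)=0 → A

LJJANJZHA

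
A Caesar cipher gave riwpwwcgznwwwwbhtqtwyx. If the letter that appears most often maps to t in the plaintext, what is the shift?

3

The most frequent ciphertext letter is w (appears 8 times).
w is position 22; t is position 19.
Shift = 3.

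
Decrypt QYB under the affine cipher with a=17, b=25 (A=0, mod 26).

BDU

The inverse of 17 mod 26 is 23, since 17·23=391≡1. Apply D(y)=23·(y−25) mod 26:
Q(16): 23·(16−25)=-207≡1 → B
Y(24): 23·(24−25)=-23≡3 → D
B(1): 23·(1−25)=-552≡20 → U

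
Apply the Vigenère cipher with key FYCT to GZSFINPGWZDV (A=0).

Repeat the key across the message: FYCTFYCTFYCT
G(6)+F(5): 11 → L
Z(25)+Y(24): 49≡23 → X
S(18)+C(2): 20 → U
F(5)+T(19): 24 → Y
I(8)+F(5): 13 → N
N(13)+Y(24): 37≡11 → L
P(15)+C(2): 17 → R
G(6)+T(19): 25 → Z
W(22)+F(5): 27≡1 → B
Z(25)+Y(24): 49≡23 → X
D(3)+C(2): 5 → F
V(21)+T(19): 40≡14 → O

LXUYNLRZBXFO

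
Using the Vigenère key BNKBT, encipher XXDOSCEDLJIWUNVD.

Repeat the key across the message: BNKBTBNKBTBNKBTB
X(23)+B(1): 24 → Y
X(23)+N(13): 36≡10 → K
D(3)+K(10): 13 → N
O(14)+B(1): 15 → P
S(18)+T(19): 37≡11 → L
C(2)+B(1): 3 → D
E(4)+N(13): 17 → R
D(3)+K(10): 13 → N
L(11)+B(1): 12 → M
J(9)+T(19): 28≡2 → C
I(8)+B(1): 9 → J
W(22)+N(13): 35≡9 → J
U(20)+K(10): 30≡4 → E
N(13)+B(1): 14 → O
V(21)+T(19): 40≡14 → O
D(3)+B(1): 4 → E

YKNPLDRNMCJJEOOE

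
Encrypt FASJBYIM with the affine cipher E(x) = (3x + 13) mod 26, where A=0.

CNPOQHLX

F(5): 3·5+13=28≡2 → C
A(0): 3·0+13=13 → N
S(18): 3·18+13=67≡15 → P
J(9): 3·9+13=40≡14 → O
B(1): 3·1+13=16 → Q
Y(24): 3·24+13=85≡7 → H
I(8): 3·8+13=37≡11 → L
M(12): 3·12+13=49≡23 → X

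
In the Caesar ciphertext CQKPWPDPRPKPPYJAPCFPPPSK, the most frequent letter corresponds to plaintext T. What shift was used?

22

The most frequent ciphertext letter is P (appears 10 times).
P is position 15; T is position 19.
Shift = -4≡22.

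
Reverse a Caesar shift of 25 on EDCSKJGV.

FEDTLKHW

E(4): 4−25=-21≡5 → F
D(3): 3−25=-22≡4 → E
C(2): 2−25=-23≡3 → D
S(18): 18−25=-7≡19 → T
K(10): 10−25=-15≡11 → L
J(9): 9−25=-16≡10 → K
G(6): 6−25=-19≡7 → H
V(21): 21−25=-4≡22 → W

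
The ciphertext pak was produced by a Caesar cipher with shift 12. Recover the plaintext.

p(15): 15−12=3 → d
a(0): 0−12=-12≡14 → o
k(10): 10−12=-2≡24 → y

doy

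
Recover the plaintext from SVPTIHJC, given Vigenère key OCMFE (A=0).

Repeat the key across the ciphertext: OCMFEOCM
S(18)−O(14): 4 → E
V(21)−C(2): 19 → T
P(15)−M(12): 3 → D
T(19)−F(5): 14 → O
I(8)−E(4): 4 → E
H(7)−O(14): -7≡19 → T
J(9)−C(2): 7 → H
C(2)−M(12): -10≡16 → Q

ETDOETHQ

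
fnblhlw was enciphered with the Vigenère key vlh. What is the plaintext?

Repeat the key across the ciphertext: vlhvlhv
f(5)−v(21): -16≡10 → k
n(13)−l(11): 2 → c
b(1)−h(7): -6≡20 → u
l(11)−v(21): -10≡16 → q
h(7)−l(11): -4≡22 → w
l(11)−h(7): 4 → e
w(22)−v(21): 1 → b

kcuqweb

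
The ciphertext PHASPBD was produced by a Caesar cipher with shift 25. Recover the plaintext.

QIBTQCE

P(15): 15−25=-10≡16 → Q
H(7): 7−25=-18≡8 → I
A(0): 0−25=-25≡1 → B
S(18): 18−25=-7≡19 → T
P(15): 15−25=-10≡16 → Q
B(1): 1−25=-24≡2 → C
D(3): 3−25=-22≡4 → E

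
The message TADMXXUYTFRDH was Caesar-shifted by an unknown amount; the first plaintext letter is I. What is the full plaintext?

IPSBMMJNIUGSW

From the crib: T(19)−I(8)=11, so the shift is 11.
Subtract 11 from each ciphertext letter:
T(19): 19−11=8 → I
A(0): 0−11=-11≡15 → P
D(3): 3−11=-8≡18 → S
M(12): 12−11=1 → B
X(23): 23−11=12 → M
X(23): 23−11=12 → M
U(20): 20−11=9 → J
Y(24): 24−11=13 → N
T(19): 19−11=8 → I
F(5): 5−11=-6≡20 → U
R(17): 17−11=6 → G
D(3): 3−11=-8≡18 → S
H(7): 7−11=-4≡22 → W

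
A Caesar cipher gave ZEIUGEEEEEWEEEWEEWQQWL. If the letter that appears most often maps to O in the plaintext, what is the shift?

The most frequent ciphertext letter is E (appears 11 times).
E is position 4; O is position 14.
Shift = -10≡16.

16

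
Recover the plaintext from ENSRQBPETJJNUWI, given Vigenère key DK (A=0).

BDPHNRMUQZGDRMF

Repeat the key across the ciphertext: DKDKDKDKDKDKDKD
E(4)−D(3): 1 → B
N(13)−K(10): 3 → D
S(18)−D(3): 15 → P
R(17)−K(10): 7 → H
Q(16)−D(3): 13 → N
B(1)−K(10): -9≡17 → R
P(15)−D(3): 12 → M
E(4)−K(10): -6≡20 → U
T(19)−D(3): 16 → Q
J(9)−K(10): -1≡25 → Z
J(9)−D(3): 6 → G
N(13)−K(10): 3 → D
U(20)−D(3): 17 → R
W(22)−K(10): 12 → M
I(8)−D(3): 5 → F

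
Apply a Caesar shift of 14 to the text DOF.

D(3): 3+14=17 → R
O(14): 14+14=28≡2 → C
F(5): 5+14=19 → T

RCT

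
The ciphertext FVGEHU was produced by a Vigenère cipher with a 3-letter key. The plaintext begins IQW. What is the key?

XFK

Subtract each crib letter from the matching ciphertext letter (mod 26):
F(5)−I(8)=-3≡23 → X
V(21)−Q(16)=5 → F
G(6)−W(22)=-16≡10 → K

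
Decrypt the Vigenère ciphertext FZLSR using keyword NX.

SCYVE

Repeat the key across the ciphertext: NXNXN
F(5)−N(13): -8≡18 → S
Z(25)−X(23): 2 → C
L(11)−N(13): -2≡24 → Y
S(18)−X(23): -5≡21 → V
R(17)−N(13): 4 → E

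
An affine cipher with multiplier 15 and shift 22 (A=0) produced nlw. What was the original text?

pba

The inverse of 15 mod 26 is 7, since 15·7=105≡1. Apply D(y)=7·(y−22) mod 26:
n(13): 7·(13−22)=-63≡15 → p
l(11): 7·(11−22)=-77≡1 → b
w(22): 7·(22−22)=0 → a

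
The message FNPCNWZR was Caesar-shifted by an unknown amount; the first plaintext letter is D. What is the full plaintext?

DLNALUXP

From the crib: F(5)−D(3)=2, so the shift is 2.
Subtract 2 from each ciphertext letter:
F(5): 5−2=3 → D
N(13): 13−2=11 → L
P(15): 15−2=13 → N
C(2): 2−2=0 → A
N(13): 13−2=11 → L
W(22): 22−2=20 → U
Z(25): 25−2=23 → X
R(17): 17−2=15 → P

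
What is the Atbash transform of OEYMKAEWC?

LVBNPZVDX

O(14) → L(11)
E(4) → V(21)
Y(24) → B(1)
M(12) → N(13)
K(10) → P(15)
A(0) → Z(25)
E(4) → V(21)
W(22) → D(3)
C(2) → X(23)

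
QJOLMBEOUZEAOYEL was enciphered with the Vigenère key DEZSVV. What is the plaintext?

NFPTRGBKVHJFLUFT

Repeat the key across the ciphertext: DEZSVVDEZSVVDEZS
Q(16)−D(3): 13 → N
J(9)−E(4): 5 → F
O(14)−Z(25): -11≡15 → P
L(11)−S(18): -7≡19 → T
M(12)−V(21): -9≡17 → R
B(1)−V(21): -20≡6 → G
E(4)−D(3): 1 → B
O(14)−E(4): 10 → K
U(20)−Z(25): -5≡21 → V
Z(25)−S(18): 7 → H
E(4)−V(21): -17≡9 → J
A(0)−V(21): -21≡5 → F
O(14)−D(3): 11 → L
Y(24)−E(4): 20 → U
E(4)−Z(25): -21≡5 → F
L(11)−S(18): -7≡19 → T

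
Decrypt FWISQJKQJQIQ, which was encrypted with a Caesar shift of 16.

F(5): 5−16=-11≡15 → P
W(22): 22−16=6 → G
I(8): 8−16=-8≡18 → S
S(18): 18−16=2 → C
Q(16): 16−16=0 → A
J(9): 9−16=-7≡19 → T
K(10): 10−16=-6≡20 → U
Q(16): 16−16=0 → A
J(9): 9−16=-7≡19 → T
Q(16): 16−16=0 → A
I(8): 8−16=-8≡18 → S
Q(16): 16−16=0 → A

PGSCATUATASA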